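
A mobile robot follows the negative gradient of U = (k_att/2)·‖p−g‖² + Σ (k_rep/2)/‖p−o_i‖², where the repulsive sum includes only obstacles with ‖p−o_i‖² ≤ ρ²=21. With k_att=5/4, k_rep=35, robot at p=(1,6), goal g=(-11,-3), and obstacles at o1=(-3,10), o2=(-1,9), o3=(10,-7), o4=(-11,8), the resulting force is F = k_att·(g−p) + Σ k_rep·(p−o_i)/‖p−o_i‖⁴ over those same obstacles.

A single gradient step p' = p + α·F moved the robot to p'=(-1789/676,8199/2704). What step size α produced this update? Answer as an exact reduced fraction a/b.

α = 1/4

F_att = 5/4·(g−p) = 5/4·(-12,-9) = (-15.0000,-11.2500)
o1: d²=32 > ρ²=21 → inactive
o2: d²=13 ≤ ρ²=21; F_rep = 35·(2,-3)/13² = (0.4142,-0.6213)
o3: d²=250 > ρ²=21 → inactive
o4: d²=148 > ρ²=21 → inactive
F = F_att + ΣF_rep = (-14.5858,-11.8713)
Δp = p'−p = (-3.6464,-2.9678); α = Δx/Fx = (-2465/676) / (-2465/169) = 1/4
check: Δy/Fy = (-8025/2704) / (-8025/676) = 1/4 ✓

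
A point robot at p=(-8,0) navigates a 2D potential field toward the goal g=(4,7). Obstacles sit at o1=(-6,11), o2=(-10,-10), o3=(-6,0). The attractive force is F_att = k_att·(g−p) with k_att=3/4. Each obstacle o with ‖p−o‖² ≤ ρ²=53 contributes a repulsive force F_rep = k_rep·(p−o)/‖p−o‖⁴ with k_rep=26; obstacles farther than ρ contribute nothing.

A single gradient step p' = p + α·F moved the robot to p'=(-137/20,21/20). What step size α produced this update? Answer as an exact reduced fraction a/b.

α = 1/5

F_att = 3/4·(g−p) = 3/4·(12,7) = (9.0000,5.2500)
o1: d²=125 > ρ²=53 → inactive
o2: d²=104 > ρ²=53 → inactive
o3: d²=4 ≤ ρ²=53; F_rep = 26·(-2,0)/4² = (-3.2500,0.0000)
F = F_att + ΣF_rep = (5.7500,5.2500)
Δp = p'−p = (1.1500,1.0500); α = Δx/Fx = (23/20) / (23/4) = 1/5
check: Δy/Fy = (21/20) / (21/4) = 1/5 ✓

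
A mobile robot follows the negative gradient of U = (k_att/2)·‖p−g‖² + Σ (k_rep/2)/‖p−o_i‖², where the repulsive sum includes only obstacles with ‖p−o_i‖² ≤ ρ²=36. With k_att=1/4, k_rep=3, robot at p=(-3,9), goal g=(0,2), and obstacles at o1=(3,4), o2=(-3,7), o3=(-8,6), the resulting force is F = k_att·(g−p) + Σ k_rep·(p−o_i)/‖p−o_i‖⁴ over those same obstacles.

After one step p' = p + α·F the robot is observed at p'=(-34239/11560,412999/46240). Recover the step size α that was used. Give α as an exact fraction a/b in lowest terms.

α = 1/20

F_att = 1/4·(g−p) = 1/4·(3,-7) = (0.7500,-1.7500)
o1: d²=61 > ρ²=36 → inactive
o2: d²=4 ≤ ρ²=36; F_rep = 3·(0,2)/4² = (0.0000,0.3750)
o3: d²=34 ≤ ρ²=36; F_rep = 3·(5,3)/34² = (0.0130,0.0078)
F = F_att + ΣF_rep = (0.7630,-1.3672)
Δp = p'−p = (0.0381,-0.0684); α = Δx/Fx = (441/11560) / (441/578) = 1/20
check: Δy/Fy = (-3161/46240) / (-3161/2312) = 1/20 ✓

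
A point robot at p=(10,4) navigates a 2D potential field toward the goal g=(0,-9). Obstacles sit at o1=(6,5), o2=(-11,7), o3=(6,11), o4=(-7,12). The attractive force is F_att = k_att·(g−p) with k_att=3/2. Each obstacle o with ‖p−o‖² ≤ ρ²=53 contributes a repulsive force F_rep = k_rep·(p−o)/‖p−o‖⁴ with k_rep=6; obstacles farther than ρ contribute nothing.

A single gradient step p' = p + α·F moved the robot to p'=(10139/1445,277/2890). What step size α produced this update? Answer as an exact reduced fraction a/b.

α = 1/5

F_att = 3/2·(g−p) = 3/2·(-10,-13) = (-15.0000,-19.5000)
o1: d²=17 ≤ ρ²=53; F_rep = 6·(4,-1)/17² = (0.0830,-0.0208)
o2: d²=450 > ρ²=53 → inactive
o3: d²=65 > ρ²=53 → inactive
o4: d²=353 > ρ²=53 → inactive
F = F_att + ΣF_rep = (-14.9170,-19.5208)
Δp = p'−p = (-2.9834,-3.9042); α = Δx/Fx = (-4311/1445) / (-4311/289) = 1/5
check: Δy/Fy = (-11283/2890) / (-11283/578) = 1/5 ✓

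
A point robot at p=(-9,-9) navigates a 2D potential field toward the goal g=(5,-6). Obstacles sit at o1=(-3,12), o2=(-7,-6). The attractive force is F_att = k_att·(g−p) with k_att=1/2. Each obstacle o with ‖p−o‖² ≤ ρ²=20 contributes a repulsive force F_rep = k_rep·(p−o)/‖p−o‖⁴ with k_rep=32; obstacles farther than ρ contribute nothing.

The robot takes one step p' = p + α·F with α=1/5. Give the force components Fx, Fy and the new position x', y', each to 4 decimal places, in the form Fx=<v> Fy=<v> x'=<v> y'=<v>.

F_att = 1/2·(g−p) = 1/2·(14,3) = (7.0000,1.5000)
o1: d²=477 > ρ²=20 → inactive
o2: d²=13 ≤ ρ²=20; F_rep = 32·(-2,-3)/13² = (-0.3787,-0.5680)
F = F_att + ΣF_rep = (6.6213,0.9320)
p' = p + 1/5·F = (-7.6757,-8.8136)

Fx=6.6213 Fy=0.9320 x'=-7.6757 y'=-8.8136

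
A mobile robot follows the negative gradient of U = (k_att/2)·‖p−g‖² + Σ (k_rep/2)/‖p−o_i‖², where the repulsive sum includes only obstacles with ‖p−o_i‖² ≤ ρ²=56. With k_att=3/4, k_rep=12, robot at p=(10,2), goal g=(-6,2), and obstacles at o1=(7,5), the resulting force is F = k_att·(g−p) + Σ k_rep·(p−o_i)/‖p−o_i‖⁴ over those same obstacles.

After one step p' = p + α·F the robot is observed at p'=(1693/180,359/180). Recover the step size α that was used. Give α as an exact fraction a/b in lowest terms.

α = 1/20

F_att = 3/4·(g−p) = 3/4·(-16,0) = (-12.0000,0.0000)
o1: d²=18 ≤ ρ²=56; F_rep = 12·(3,-3)/18² = (0.1111,-0.1111)
F = F_att + ΣF_rep = (-11.8889,-0.1111)
Δp = p'−p = (-0.5944,-0.0056); α = Δx/Fx = (-107/180) / (-107/9) = 1/20
check: Δy/Fy = (-1/180) / (-1/9) = 1/20 ✓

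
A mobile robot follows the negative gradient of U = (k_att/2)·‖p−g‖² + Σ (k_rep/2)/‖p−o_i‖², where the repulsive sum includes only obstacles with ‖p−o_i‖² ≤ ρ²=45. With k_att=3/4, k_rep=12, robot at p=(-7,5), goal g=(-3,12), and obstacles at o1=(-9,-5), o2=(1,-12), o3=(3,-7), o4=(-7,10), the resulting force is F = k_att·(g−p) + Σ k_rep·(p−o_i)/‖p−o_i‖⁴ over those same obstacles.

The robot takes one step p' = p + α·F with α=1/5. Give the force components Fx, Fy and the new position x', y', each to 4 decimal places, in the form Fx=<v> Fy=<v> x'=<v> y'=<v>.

Fx=3.0000 Fy=5.1540 x'=-6.4000 y'=6.0308

F_att = 3/4·(g−p) = 3/4·(4,7) = (3.0000,5.2500)
o1: d²=104 > ρ²=45 → inactive
o2: d²=353 > ρ²=45 → inactive
o3: d²=244 > ρ²=45 → inactive
o4: d²=25 ≤ ρ²=45; F_rep = 12·(0,-5)/25² = (0.0000,-0.0960)
F = F_att + ΣF_rep = (3.0000,5.1540)
p' = p + 1/5·F = (-6.4000,6.0308)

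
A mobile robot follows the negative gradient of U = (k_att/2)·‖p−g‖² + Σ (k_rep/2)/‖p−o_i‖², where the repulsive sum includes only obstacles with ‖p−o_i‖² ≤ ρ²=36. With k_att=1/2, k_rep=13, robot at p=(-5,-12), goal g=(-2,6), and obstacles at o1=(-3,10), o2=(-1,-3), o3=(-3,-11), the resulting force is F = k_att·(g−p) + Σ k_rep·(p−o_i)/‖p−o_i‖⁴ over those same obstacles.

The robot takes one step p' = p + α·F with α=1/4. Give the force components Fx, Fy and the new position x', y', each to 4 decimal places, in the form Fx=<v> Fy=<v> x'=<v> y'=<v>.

F_att = 1/2·(g−p) = 1/2·(3,18) = (1.5000,9.0000)
o1: d²=488 > ρ²=36 → inactive
o2: d²=97 > ρ²=36 → inactive
o3: d²=5 ≤ ρ²=36; F_rep = 13·(-2,-1)/5² = (-1.0400,-0.5200)
F = F_att + ΣF_rep = (0.4600,8.4800)
p' = p + 1/4·F = (-4.8850,-9.8800)

Fx=0.4600 Fy=8.4800 x'=-4.8850 y'=-9.8800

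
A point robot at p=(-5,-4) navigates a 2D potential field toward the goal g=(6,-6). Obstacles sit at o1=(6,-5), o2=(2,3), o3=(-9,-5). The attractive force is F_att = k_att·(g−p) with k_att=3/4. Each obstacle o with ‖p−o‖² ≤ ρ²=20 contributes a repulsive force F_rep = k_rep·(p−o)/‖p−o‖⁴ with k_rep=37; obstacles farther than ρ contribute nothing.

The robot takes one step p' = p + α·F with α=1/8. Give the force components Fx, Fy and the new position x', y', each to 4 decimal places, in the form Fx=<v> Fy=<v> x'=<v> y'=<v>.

F_att = 3/4·(g−p) = 3/4·(11,-2) = (8.2500,-1.5000)
o1: d²=122 > ρ²=20 → inactive
o2: d²=98 > ρ²=20 → inactive
o3: d²=17 ≤ ρ²=20; F_rep = 37·(4,1)/17² = (0.5121,0.1280)
F = F_att + ΣF_rep = (8.7621,-1.3720)
p' = p + 1/8·F = (-3.9047,-4.1715)

Fx=8.7621 Fy=-1.3720 x'=-3.9047 y'=-4.1715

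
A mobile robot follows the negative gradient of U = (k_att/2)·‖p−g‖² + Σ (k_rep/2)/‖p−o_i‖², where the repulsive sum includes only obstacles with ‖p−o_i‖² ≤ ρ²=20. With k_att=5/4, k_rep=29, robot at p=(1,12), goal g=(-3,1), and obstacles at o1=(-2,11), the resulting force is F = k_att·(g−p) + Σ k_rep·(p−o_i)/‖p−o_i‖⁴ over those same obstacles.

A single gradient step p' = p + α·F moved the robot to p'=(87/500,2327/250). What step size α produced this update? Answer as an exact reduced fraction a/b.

F_att = 5/4·(g−p) = 5/4·(-4,-11) = (-5.0000,-13.7500)
o1: d²=10 ≤ ρ²=20; F_rep = 29·(3,1)/10² = (0.8700,0.2900)
F = F_att + ΣF_rep = (-4.1300,-13.4600)
Δp = p'−p = (-0.8260,-2.6920); α = Δx/Fx = (-413/500) / (-413/100) = 1/5
check: Δy/Fy = (-673/250) / (-673/50) = 1/5 ✓

α = 1/5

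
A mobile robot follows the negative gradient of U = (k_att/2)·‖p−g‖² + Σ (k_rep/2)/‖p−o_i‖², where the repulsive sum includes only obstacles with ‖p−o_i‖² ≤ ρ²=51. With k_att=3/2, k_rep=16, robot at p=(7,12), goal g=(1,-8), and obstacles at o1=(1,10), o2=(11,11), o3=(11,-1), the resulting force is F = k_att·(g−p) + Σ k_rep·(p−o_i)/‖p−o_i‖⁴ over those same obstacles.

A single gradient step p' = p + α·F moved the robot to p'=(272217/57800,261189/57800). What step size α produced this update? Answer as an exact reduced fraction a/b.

α = 1/4

F_att = 3/2·(g−p) = 3/2·(-6,-20) = (-9.0000,-30.0000)
o1: d²=40 ≤ ρ²=51; F_rep = 16·(6,2)/40² = (0.0600,0.0200)
o2: d²=17 ≤ ρ²=51; F_rep = 16·(-4,1)/17² = (-0.2215,0.0554)
o3: d²=185 > ρ²=51 → inactive
F = F_att + ΣF_rep = (-9.1615,-29.9246)
Δp = p'−p = (-2.2904,-7.4812); α = Δx/Fx = (-132383/57800) / (-132383/14450) = 1/4
check: Δy/Fy = (-432411/57800) / (-432411/14450) = 1/4 ✓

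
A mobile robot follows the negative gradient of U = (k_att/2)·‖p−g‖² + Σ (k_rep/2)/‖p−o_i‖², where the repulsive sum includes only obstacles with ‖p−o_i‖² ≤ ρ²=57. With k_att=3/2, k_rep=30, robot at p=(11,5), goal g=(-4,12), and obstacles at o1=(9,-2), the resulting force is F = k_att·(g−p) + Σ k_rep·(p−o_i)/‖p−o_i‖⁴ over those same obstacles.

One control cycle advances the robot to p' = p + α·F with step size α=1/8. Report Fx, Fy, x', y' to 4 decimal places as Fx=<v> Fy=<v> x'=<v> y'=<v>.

Fx=-22.4786 Fy=10.5748 x'=8.1902 y'=6.3218

F_att = 3/2·(g−p) = 3/2·(-15,7) = (-22.5000,10.5000)
o1: d²=53 ≤ ρ²=57; F_rep = 30·(2,7)/53² = (0.0214,0.0748)
F = F_att + ΣF_rep = (-22.4786,10.5748)
p' = p + 1/8·F = (8.1902,6.3218)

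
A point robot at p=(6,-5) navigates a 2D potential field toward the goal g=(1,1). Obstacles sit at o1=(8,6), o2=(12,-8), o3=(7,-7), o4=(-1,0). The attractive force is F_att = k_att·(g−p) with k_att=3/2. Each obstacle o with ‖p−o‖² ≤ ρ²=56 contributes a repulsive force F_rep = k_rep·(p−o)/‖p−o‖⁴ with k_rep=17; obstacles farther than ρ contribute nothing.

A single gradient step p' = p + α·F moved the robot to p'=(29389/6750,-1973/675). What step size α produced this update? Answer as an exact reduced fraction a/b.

α = 1/5

F_att = 3/2·(g−p) = 3/2·(-5,6) = (-7.5000,9.0000)
o1: d²=125 > ρ²=56 → inactive
o2: d²=45 ≤ ρ²=56; F_rep = 17·(-6,3)/45² = (-0.0504,0.0252)
o3: d²=5 ≤ ρ²=56; F_rep = 17·(-1,2)/5² = (-0.6800,1.3600)
o4: d²=74 > ρ²=56 → inactive
F = F_att + ΣF_rep = (-8.2304,10.3852)
Δp = p'−p = (-1.6461,2.0770); α = Δx/Fx = (-11111/6750) / (-11111/1350) = 1/5
check: Δy/Fy = (1402/675) / (1402/135) = 1/5 ✓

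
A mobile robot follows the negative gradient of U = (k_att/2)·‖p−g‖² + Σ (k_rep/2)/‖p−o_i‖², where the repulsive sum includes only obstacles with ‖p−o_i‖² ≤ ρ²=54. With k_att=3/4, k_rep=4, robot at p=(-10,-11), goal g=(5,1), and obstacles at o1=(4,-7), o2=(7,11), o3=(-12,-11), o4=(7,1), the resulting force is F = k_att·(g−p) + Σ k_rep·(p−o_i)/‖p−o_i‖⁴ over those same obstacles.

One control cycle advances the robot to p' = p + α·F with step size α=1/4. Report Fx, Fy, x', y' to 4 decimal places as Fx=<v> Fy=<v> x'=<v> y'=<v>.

F_att = 3/4·(g−p) = 3/4·(15,12) = (11.2500,9.0000)
o1: d²=212 > ρ²=54 → inactive
o2: d²=773 > ρ²=54 → inactive
o3: d²=4 ≤ ρ²=54; F_rep = 4·(2,0)/4² = (0.5000,0.0000)
o4: d²=433 > ρ²=54 → inactive
F = F_att + ΣF_rep = (11.7500,9.0000)
p' = p + 1/4·F = (-7.0625,-8.7500)

Fx=11.7500 Fy=9.0000 x'=-7.0625 y'=-8.7500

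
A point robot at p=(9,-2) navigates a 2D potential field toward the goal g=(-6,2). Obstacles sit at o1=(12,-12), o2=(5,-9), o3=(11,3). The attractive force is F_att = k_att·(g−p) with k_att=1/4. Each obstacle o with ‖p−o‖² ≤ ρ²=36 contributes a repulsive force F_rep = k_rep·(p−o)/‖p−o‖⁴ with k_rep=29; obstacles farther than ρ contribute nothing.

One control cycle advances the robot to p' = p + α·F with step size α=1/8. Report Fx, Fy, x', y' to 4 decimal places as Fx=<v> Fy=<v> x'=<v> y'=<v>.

F_att = 1/4·(g−p) = 1/4·(-15,4) = (-3.7500,1.0000)
o1: d²=109 > ρ²=36 → inactive
o2: d²=65 > ρ²=36 → inactive
o3: d²=29 ≤ ρ²=36; F_rep = 29·(-2,-5)/29² = (-0.0690,-0.1724)
F = F_att + ΣF_rep = (-3.8190,0.8276)
p' = p + 1/8·F = (8.5226,-1.8966)

Fx=-3.8190 Fy=0.8276 x'=8.5226 y'=-1.8966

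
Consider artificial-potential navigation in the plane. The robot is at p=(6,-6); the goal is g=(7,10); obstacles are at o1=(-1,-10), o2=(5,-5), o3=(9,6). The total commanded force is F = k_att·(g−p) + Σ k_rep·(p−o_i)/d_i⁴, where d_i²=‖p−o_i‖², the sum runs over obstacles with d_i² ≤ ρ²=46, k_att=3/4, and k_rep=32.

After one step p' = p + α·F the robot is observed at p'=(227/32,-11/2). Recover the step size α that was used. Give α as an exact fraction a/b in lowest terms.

α = 1/8

F_att = 3/4·(g−p) = 3/4·(1,16) = (0.7500,12.0000)
o1: d²=65 > ρ²=46 → inactive
o2: d²=2 ≤ ρ²=46; F_rep = 32·(1,-1)/2² = (8.0000,-8.0000)
o3: d²=153 > ρ²=46 → inactive
F = F_att + ΣF_rep = (8.7500,4.0000)
Δp = p'−p = (1.0938,0.5000); α = Δx/Fx = (35/32) / (35/4) = 1/8
check: Δy/Fy = (1/2) / (4) = 1/8 ✓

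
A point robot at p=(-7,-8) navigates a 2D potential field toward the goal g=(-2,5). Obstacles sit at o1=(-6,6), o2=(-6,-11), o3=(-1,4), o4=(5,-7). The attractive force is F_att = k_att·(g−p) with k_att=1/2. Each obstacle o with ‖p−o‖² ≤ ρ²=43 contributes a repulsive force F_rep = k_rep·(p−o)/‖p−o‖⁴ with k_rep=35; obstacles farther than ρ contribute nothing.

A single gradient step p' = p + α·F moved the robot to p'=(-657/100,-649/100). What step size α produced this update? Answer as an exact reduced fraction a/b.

α = 1/5

F_att = 1/2·(g−p) = 1/2·(5,13) = (2.5000,6.5000)
o1: d²=197 > ρ²=43 → inactive
o2: d²=10 ≤ ρ²=43; F_rep = 35·(-1,3)/10² = (-0.3500,1.0500)
o3: d²=180 > ρ²=43 → inactive
o4: d²=145 > ρ²=43 → inactive
F = F_att + ΣF_rep = (2.1500,7.5500)
Δp = p'−p = (0.4300,1.5100); α = Δx/Fx = (43/100) / (43/20) = 1/5
check: Δy/Fy = (151/100) / (151/20) = 1/5 ✓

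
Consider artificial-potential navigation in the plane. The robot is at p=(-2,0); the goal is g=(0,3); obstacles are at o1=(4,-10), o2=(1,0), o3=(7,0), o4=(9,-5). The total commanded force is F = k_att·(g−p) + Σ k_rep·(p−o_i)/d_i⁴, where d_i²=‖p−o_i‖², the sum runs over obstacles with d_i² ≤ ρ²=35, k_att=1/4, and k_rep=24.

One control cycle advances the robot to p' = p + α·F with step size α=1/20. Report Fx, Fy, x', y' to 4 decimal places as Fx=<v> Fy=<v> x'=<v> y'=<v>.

F_att = 1/4·(g−p) = 1/4·(2,3) = (0.5000,0.7500)
o1: d²=136 > ρ²=35 → inactive
o2: d²=9 ≤ ρ²=35; F_rep = 24·(-3,0)/9² = (-0.8889,0.0000)
o3: d²=81 > ρ²=35 → inactive
o4: d²=146 > ρ²=35 → inactive
F = F_att + ΣF_rep = (-0.3889,0.7500)
p' = p + 1/20·F = (-2.0194,0.0375)

Fx=-0.3889 Fy=0.7500 x'=-2.0194 y'=0.0375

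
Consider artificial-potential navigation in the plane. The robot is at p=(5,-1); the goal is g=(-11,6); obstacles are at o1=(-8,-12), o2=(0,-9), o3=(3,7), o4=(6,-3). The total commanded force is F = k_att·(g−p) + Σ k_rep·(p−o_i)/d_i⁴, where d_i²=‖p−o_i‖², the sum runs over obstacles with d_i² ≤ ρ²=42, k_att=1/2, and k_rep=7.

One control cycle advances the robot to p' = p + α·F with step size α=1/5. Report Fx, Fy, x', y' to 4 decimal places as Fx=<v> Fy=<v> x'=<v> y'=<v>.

Fx=-8.2800 Fy=4.0600 x'=3.3440 y'=-0.1880

F_att = 1/2·(g−p) = 1/2·(-16,7) = (-8.0000,3.5000)
o1: d²=290 > ρ²=42 → inactive
o2: d²=89 > ρ²=42 → inactive
o3: d²=68 > ρ²=42 → inactive
o4: d²=5 ≤ ρ²=42; F_rep = 7·(-1,2)/5² = (-0.2800,0.5600)
F = F_att + ΣF_rep = (-8.2800,4.0600)
p' = p + 1/5·F = (3.3440,-0.1880)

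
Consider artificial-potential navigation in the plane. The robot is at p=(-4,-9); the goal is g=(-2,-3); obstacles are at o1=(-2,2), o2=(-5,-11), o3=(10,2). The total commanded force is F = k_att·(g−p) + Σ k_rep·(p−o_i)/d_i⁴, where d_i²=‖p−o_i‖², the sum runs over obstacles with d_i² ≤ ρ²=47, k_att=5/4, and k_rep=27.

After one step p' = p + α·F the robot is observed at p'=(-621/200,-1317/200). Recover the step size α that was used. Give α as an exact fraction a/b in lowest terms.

F_att = 5/4·(g−p) = 5/4·(2,6) = (2.5000,7.5000)
o1: d²=125 > ρ²=47 → inactive
o2: d²=5 ≤ ρ²=47; F_rep = 27·(1,2)/5² = (1.0800,2.1600)
o3: d²=317 > ρ²=47 → inactive
F = F_att + ΣF_rep = (3.5800,9.6600)
Δp = p'−p = (0.8950,2.4150); α = Δx/Fx = (179/200) / (179/50) = 1/4
check: Δy/Fy = (483/200) / (483/50) = 1/4 ✓

α = 1/4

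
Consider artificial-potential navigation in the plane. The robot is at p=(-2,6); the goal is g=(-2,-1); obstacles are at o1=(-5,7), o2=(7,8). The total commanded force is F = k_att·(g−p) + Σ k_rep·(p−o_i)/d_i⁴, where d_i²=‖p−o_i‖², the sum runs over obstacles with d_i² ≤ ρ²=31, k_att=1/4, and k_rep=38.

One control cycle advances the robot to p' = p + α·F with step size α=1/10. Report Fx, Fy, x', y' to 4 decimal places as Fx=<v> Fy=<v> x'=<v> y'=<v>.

Fx=1.1400 Fy=-2.1300 x'=-1.8860 y'=5.7870

F_att = 1/4·(g−p) = 1/4·(0,-7) = (0.0000,-1.7500)
o1: d²=10 ≤ ρ²=31; F_rep = 38·(3,-1)/10² = (1.1400,-0.3800)
o2: d²=85 > ρ²=31 → inactive
F = F_att + ΣF_rep = (1.1400,-2.1300)
p' = p + 1/10·F = (-1.8860,5.7870)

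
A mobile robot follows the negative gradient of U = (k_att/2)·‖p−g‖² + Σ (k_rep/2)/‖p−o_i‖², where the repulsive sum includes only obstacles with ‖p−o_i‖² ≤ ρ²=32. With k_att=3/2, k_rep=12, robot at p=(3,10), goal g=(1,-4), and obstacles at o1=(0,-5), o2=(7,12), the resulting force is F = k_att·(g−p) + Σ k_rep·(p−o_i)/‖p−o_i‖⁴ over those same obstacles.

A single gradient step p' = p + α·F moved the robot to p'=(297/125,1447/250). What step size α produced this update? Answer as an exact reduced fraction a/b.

F_att = 3/2·(g−p) = 3/2·(-2,-14) = (-3.0000,-21.0000)
o1: d²=234 > ρ²=32 → inactive
o2: d²=20 ≤ ρ²=32; F_rep = 12·(-4,-2)/20² = (-0.1200,-0.0600)
F = F_att + ΣF_rep = (-3.1200,-21.0600)
Δp = p'−p = (-0.6240,-4.2120); α = Δx/Fx = (-78/125) / (-78/25) = 1/5
check: Δy/Fy = (-1053/250) / (-1053/50) = 1/5 ✓

α = 1/5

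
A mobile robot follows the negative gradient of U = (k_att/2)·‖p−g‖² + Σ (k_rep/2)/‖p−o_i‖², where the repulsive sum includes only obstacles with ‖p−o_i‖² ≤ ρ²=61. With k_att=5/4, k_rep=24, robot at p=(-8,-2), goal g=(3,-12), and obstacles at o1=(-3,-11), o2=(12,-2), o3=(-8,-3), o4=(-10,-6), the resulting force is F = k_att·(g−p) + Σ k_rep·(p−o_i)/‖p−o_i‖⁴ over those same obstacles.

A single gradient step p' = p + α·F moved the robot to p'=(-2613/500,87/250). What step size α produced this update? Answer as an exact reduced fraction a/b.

α = 1/5

F_att = 5/4·(g−p) = 5/4·(11,-10) = (13.7500,-12.5000)
o1: d²=106 > ρ²=61 → inactive
o2: d²=400 > ρ²=61 → inactive
o3: d²=1 ≤ ρ²=61; F_rep = 24·(0,1)/1² = (0.0000,24.0000)
o4: d²=20 ≤ ρ²=61; F_rep = 24·(2,4)/20² = (0.1200,0.2400)
F = F_att + ΣF_rep = (13.8700,11.7400)
Δp = p'−p = (2.7740,2.3480); α = Δx/Fx = (1387/500) / (1387/100) = 1/5
check: Δy/Fy = (587/250) / (587/50) = 1/5 ✓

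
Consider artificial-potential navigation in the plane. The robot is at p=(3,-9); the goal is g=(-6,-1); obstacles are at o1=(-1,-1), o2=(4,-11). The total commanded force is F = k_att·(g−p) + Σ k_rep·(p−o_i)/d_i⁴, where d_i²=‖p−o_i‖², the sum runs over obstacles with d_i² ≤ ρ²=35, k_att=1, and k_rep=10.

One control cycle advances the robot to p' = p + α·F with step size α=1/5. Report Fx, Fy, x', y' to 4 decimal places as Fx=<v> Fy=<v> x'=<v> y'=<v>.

F_att = 1·(g−p) = 1·(-9,8) = (-9.0000,8.0000)
o1: d²=80 > ρ²=35 → inactive
o2: d²=5 ≤ ρ²=35; F_rep = 10·(-1,2)/5² = (-0.4000,0.8000)
F = F_att + ΣF_rep = (-9.4000,8.8000)
p' = p + 1/5·F = (1.1200,-7.2400)

Fx=-9.4000 Fy=8.8000 x'=1.1200 y'=-7.2400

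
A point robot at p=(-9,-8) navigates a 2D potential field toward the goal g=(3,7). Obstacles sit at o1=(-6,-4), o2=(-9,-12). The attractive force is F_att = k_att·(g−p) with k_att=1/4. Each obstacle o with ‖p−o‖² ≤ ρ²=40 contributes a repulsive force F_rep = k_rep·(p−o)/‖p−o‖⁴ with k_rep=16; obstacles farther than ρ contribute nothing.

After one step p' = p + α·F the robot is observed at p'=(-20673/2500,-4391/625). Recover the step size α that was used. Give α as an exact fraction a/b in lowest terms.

α = 1/4

F_att = 1/4·(g−p) = 1/4·(12,15) = (3.0000,3.7500)
o1: d²=25 ≤ ρ²=40; F_rep = 16·(-3,-4)/25² = (-0.0768,-0.1024)
o2: d²=16 ≤ ρ²=40; F_rep = 16·(0,4)/16² = (0.0000,0.2500)
F = F_att + ΣF_rep = (2.9232,3.8976)
Δp = p'−p = (0.7308,0.9744); α = Δx/Fx = (1827/2500) / (1827/625) = 1/4
check: Δy/Fy = (609/625) / (2436/625) = 1/4 ✓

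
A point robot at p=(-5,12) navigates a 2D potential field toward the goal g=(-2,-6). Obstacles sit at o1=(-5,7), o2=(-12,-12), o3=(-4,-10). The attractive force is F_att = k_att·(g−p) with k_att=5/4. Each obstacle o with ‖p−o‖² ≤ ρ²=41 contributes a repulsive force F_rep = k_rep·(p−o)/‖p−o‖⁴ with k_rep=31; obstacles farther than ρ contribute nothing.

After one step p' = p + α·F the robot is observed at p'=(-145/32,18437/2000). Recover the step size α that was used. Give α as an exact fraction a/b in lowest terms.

α = 1/8

F_att = 5/4·(g−p) = 5/4·(3,-18) = (3.7500,-22.5000)
o1: d²=25 ≤ ρ²=41; F_rep = 31·(0,5)/25² = (0.0000,0.2480)
o2: d²=625 > ρ²=41 → inactive
o3: d²=485 > ρ²=41 → inactive
F = F_att + ΣF_rep = (3.7500,-22.2520)
Δp = p'−p = (0.4688,-2.7815); α = Δx/Fx = (15/32) / (15/4) = 1/8
check: Δy/Fy = (-5563/2000) / (-5563/250) = 1/8 ✓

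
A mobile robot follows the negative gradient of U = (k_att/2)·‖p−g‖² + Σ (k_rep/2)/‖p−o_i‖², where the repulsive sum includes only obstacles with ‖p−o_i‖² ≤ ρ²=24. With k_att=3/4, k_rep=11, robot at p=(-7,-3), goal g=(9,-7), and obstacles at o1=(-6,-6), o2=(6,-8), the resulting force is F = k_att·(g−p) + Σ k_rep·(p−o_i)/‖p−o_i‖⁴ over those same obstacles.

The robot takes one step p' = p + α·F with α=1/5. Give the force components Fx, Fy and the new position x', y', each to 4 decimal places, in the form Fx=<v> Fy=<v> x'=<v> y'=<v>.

Fx=11.8900 Fy=-2.6700 x'=-4.6220 y'=-3.5340

F_att = 3/4·(g−p) = 3/4·(16,-4) = (12.0000,-3.0000)
o1: d²=10 ≤ ρ²=24; F_rep = 11·(-1,3)/10² = (-0.1100,0.3300)
o2: d²=194 > ρ²=24 → inactive
F = F_att + ΣF_rep = (11.8900,-2.6700)
p' = p + 1/5·F = (-4.6220,-3.5340)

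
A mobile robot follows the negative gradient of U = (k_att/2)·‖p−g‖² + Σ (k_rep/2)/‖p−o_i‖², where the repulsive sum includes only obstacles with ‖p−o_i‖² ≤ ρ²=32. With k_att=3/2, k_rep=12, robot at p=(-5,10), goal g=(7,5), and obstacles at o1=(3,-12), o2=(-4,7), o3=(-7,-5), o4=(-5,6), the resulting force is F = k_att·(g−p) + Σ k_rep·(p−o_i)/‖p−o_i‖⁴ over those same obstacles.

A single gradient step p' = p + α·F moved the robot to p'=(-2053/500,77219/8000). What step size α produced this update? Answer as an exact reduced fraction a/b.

α = 1/20

F_att = 3/2·(g−p) = 3/2·(12,-5) = (18.0000,-7.5000)
o1: d²=548 > ρ²=32 → inactive
o2: d²=10 ≤ ρ²=32; F_rep = 12·(-1,3)/10² = (-0.1200,0.3600)
o3: d²=229 > ρ²=32 → inactive
o4: d²=16 ≤ ρ²=32; F_rep = 12·(0,4)/16² = (0.0000,0.1875)
F = F_att + ΣF_rep = (17.8800,-6.9525)
Δp = p'−p = (0.8940,-0.3476); α = Δx/Fx = (447/500) / (447/25) = 1/20
check: Δy/Fy = (-2781/8000) / (-2781/400) = 1/20 ✓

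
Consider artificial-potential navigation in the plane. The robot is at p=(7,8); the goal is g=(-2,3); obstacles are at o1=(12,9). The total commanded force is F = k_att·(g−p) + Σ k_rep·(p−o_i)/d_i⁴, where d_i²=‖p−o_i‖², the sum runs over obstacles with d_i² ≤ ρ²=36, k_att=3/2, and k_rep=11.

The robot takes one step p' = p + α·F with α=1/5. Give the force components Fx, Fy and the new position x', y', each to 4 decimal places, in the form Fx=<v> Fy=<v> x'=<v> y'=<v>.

F_att = 3/2·(g−p) = 3/2·(-9,-5) = (-13.5000,-7.5000)
o1: d²=26 ≤ ρ²=36; F_rep = 11·(-5,-1)/26² = (-0.0814,-0.0163)
F = F_att + ΣF_rep = (-13.5814,-7.5163)
p' = p + 1/5·F = (4.2837,6.4967)

Fx=-13.5814 Fy=-7.5163 x'=4.2837 y'=6.4967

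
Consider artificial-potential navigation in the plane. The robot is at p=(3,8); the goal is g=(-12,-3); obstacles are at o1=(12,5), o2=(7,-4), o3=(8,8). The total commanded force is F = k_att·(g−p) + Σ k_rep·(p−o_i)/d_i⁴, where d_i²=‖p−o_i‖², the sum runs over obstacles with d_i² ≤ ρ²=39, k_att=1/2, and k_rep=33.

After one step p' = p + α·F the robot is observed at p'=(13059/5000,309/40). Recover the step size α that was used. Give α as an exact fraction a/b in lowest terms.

F_att = 1/2·(g−p) = 1/2·(-15,-11) = (-7.5000,-5.5000)
o1: d²=90 > ρ²=39 → inactive
o2: d²=160 > ρ²=39 → inactive
o3: d²=25 ≤ ρ²=39; F_rep = 33·(-5,0)/25² = (-0.2640,0.0000)
F = F_att + ΣF_rep = (-7.7640,-5.5000)
Δp = p'−p = (-0.3882,-0.2750); α = Δx/Fx = (-1941/5000) / (-1941/250) = 1/20
check: Δy/Fy = (-11/40) / (-11/2) = 1/20 ✓

α = 1/20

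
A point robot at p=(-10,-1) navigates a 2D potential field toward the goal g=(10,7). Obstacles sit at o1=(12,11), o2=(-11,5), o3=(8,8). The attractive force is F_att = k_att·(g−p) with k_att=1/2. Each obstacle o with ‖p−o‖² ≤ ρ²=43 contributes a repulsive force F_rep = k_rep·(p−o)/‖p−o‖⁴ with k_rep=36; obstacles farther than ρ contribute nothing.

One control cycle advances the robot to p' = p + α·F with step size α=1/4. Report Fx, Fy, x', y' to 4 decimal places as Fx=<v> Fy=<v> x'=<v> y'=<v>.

Fx=10.0263 Fy=3.8422 x'=-7.4934 y'=-0.0394

F_att = 1/2·(g−p) = 1/2·(20,8) = (10.0000,4.0000)
o1: d²=628 > ρ²=43 → inactive
o2: d²=37 ≤ ρ²=43; F_rep = 36·(1,-6)/37² = (0.0263,-0.1578)
o3: d²=405 > ρ²=43 → inactive
F = F_att + ΣF_rep = (10.0263,3.8422)
p' = p + 1/4·F = (-7.4934,-0.0394)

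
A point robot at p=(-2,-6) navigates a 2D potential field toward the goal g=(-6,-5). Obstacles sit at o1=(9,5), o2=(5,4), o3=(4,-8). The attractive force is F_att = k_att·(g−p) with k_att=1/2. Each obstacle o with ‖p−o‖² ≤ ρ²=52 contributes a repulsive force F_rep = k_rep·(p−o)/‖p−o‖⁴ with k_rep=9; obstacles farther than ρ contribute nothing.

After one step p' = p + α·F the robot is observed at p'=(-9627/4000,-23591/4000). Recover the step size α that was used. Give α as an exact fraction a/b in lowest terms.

α = 1/5

F_att = 1/2·(g−p) = 1/2·(-4,1) = (-2.0000,0.5000)
o1: d²=242 > ρ²=52 → inactive
o2: d²=149 > ρ²=52 → inactive
o3: d²=40 ≤ ρ²=52; F_rep = 9·(-6,2)/40² = (-0.0338,0.0112)
F = F_att + ΣF_rep = (-2.0337,0.5112)
Δp = p'−p = (-0.4068,0.1022); α = Δx/Fx = (-1627/4000) / (-1627/800) = 1/5
check: Δy/Fy = (409/4000) / (409/800) = 1/5 ✓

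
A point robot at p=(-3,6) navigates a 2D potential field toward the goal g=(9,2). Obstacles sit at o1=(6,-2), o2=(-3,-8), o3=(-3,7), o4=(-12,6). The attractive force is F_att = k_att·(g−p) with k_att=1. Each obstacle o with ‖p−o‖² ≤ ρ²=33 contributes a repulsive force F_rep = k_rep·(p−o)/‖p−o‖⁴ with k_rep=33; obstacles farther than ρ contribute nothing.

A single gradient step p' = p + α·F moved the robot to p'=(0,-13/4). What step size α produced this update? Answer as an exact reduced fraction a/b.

α = 1/4

F_att = 1·(g−p) = 1·(12,-4) = (12.0000,-4.0000)
o1: d²=145 > ρ²=33 → inactive
o2: d²=196 > ρ²=33 → inactive
o3: d²=1 ≤ ρ²=33; F_rep = 33·(0,-1)/1² = (0.0000,-33.0000)
o4: d²=81 > ρ²=33 → inactive
F = F_att + ΣF_rep = (12.0000,-37.0000)
Δp = p'−p = (3.0000,-9.2500); α = Δx/Fx = (3) / (12) = 1/4
check: Δy/Fy = (-37/4) / (-37) = 1/4 ✓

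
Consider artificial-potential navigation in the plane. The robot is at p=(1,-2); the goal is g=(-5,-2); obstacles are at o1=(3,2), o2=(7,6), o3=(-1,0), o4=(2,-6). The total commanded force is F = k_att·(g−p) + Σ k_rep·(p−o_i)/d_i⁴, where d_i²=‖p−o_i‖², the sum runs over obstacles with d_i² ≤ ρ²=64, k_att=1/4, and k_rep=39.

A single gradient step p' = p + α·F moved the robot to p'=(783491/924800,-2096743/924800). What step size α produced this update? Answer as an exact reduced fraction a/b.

F_att = 1/4·(g−p) = 1/4·(-6,0) = (-1.5000,0.0000)
o1: d²=20 ≤ ρ²=64; F_rep = 39·(-2,-4)/20² = (-0.1950,-0.3900)
o2: d²=100 > ρ²=64 → inactive
o3: d²=8 ≤ ρ²=64; F_rep = 39·(2,-2)/8² = (1.2188,-1.2188)
o4: d²=17 ≤ ρ²=64; F_rep = 39·(-1,4)/17² = (-0.1349,0.5398)
F = F_att + ΣF_rep = (-0.6112,-1.0690)
Δp = p'−p = (-0.1528,-0.2672); α = Δx/Fx = (-141309/924800) / (-141309/231200) = 1/4
check: Δy/Fy = (-247143/924800) / (-247143/231200) = 1/4 ✓

α = 1/4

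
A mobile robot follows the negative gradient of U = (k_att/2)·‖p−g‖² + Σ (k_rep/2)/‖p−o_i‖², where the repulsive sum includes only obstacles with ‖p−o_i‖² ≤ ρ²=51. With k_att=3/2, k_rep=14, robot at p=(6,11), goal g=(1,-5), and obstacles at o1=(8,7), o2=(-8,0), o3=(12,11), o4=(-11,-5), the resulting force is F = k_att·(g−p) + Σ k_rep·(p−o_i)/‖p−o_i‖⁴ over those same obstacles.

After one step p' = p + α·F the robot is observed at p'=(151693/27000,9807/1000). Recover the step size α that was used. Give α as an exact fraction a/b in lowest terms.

F_att = 3/2·(g−p) = 3/2·(-5,-16) = (-7.5000,-24.0000)
o1: d²=20 ≤ ρ²=51; F_rep = 14·(-2,4)/20² = (-0.0700,0.1400)
o2: d²=317 > ρ²=51 → inactive
o3: d²=36 ≤ ρ²=51; F_rep = 14·(-6,0)/36² = (-0.0648,0.0000)
o4: d²=545 > ρ²=51 → inactive
F = F_att + ΣF_rep = (-7.6348,-23.8600)
Δp = p'−p = (-0.3817,-1.1930); α = Δx/Fx = (-10307/27000) / (-10307/1350) = 1/20
check: Δy/Fy = (-1193/1000) / (-1193/50) = 1/20 ✓

α = 1/20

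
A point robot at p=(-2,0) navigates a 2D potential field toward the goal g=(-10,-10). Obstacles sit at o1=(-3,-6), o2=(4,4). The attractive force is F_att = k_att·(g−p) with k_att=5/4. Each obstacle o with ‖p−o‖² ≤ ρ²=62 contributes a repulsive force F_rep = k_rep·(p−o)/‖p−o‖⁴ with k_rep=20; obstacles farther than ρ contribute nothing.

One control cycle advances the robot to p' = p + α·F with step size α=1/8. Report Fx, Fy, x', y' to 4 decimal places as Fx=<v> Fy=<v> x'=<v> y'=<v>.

Fx=-10.0298 Fy=-12.4419 x'=-3.2537 y'=-1.5552

F_att = 5/4·(g−p) = 5/4·(-8,-10) = (-10.0000,-12.5000)
o1: d²=37 ≤ ρ²=62; F_rep = 20·(1,6)/37² = (0.0146,0.0877)
o2: d²=52 ≤ ρ²=62; F_rep = 20·(-6,-4)/52² = (-0.0444,-0.0296)
F = F_att + ΣF_rep = (-10.0298,-12.4419)
p' = p + 1/8·F = (-3.2537,-1.5552)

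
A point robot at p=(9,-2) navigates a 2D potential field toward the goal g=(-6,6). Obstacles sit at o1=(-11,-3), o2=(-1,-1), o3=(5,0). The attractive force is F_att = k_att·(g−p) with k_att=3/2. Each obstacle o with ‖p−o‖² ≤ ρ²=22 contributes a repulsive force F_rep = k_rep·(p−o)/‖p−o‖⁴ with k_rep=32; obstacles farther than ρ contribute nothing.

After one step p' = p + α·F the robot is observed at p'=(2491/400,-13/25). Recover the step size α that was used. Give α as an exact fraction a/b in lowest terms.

F_att = 3/2·(g−p) = 3/2·(-15,8) = (-22.5000,12.0000)
o1: d²=401 > ρ²=22 → inactive
o2: d²=101 > ρ²=22 → inactive
o3: d²=20 ≤ ρ²=22; F_rep = 32·(4,-2)/20² = (0.3200,-0.1600)
F = F_att + ΣF_rep = (-22.1800,11.8400)
Δp = p'−p = (-2.7725,1.4800); α = Δx/Fx = (-1109/400) / (-1109/50) = 1/8
check: Δy/Fy = (37/25) / (296/25) = 1/8 ✓

α = 1/8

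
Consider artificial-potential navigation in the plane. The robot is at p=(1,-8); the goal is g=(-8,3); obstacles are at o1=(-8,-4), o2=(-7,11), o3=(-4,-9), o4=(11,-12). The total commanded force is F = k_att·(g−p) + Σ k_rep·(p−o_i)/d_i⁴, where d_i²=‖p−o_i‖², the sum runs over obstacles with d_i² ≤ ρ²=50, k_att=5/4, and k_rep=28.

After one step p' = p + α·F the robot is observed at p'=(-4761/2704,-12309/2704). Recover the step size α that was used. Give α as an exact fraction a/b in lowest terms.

α = 1/4

F_att = 5/4·(g−p) = 5/4·(-9,11) = (-11.2500,13.7500)
o1: d²=97 > ρ²=50 → inactive
o2: d²=425 > ρ²=50 → inactive
o3: d²=26 ≤ ρ²=50; F_rep = 28·(5,1)/26² = (0.2071,0.0414)
o4: d²=116 > ρ²=50 → inactive
F = F_att + ΣF_rep = (-11.0429,13.7914)
Δp = p'−p = (-2.7607,3.4479); α = Δx/Fx = (-7465/2704) / (-7465/676) = 1/4
check: Δy/Fy = (9323/2704) / (9323/676) = 1/4 ✓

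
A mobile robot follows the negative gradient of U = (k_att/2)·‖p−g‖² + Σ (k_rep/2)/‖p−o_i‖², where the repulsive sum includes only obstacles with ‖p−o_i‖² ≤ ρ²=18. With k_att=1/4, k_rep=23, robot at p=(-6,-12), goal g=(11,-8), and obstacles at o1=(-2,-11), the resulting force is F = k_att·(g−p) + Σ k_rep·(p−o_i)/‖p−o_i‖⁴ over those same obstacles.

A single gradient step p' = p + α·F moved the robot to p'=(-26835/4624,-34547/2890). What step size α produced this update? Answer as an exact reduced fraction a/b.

α = 1/20

F_att = 1/4·(g−p) = 1/4·(17,4) = (4.2500,1.0000)
o1: d²=17 ≤ ρ²=18; F_rep = 23·(-4,-1)/17² = (-0.3183,-0.0796)
F = F_att + ΣF_rep = (3.9317,0.9204)
Δp = p'−p = (0.1966,0.0460); α = Δx/Fx = (909/4624) / (4545/1156) = 1/20
check: Δy/Fy = (133/2890) / (266/289) = 1/20 ✓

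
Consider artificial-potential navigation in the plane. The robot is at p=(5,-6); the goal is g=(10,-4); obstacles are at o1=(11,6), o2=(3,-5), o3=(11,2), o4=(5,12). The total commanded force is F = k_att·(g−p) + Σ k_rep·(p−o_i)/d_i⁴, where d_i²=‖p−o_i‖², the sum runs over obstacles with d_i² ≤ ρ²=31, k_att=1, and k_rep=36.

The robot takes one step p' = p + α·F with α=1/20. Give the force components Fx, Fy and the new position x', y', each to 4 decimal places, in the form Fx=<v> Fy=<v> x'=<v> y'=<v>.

F_att = 1·(g−p) = 1·(5,2) = (5.0000,2.0000)
o1: d²=180 > ρ²=31 → inactive
o2: d²=5 ≤ ρ²=31; F_rep = 36·(2,-1)/5² = (2.8800,-1.4400)
o3: d²=100 > ρ²=31 → inactive
o4: d²=324 > ρ²=31 → inactive
F = F_att + ΣF_rep = (7.8800,0.5600)
p' = p + 1/20·F = (5.3940,-5.9720)

Fx=7.8800 Fy=0.5600 x'=5.3940 y'=-5.9720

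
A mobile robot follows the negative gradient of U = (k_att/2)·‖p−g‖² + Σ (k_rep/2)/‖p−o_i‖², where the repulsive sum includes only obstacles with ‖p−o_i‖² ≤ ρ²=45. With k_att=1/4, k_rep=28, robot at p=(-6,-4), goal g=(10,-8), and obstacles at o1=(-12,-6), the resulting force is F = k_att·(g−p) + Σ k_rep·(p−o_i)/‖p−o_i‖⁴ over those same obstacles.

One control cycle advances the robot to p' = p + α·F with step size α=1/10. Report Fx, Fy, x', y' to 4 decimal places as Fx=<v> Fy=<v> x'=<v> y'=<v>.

Fx=4.1050 Fy=-0.9650 x'=-5.5895 y'=-4.0965

F_att = 1/4·(g−p) = 1/4·(16,-4) = (4.0000,-1.0000)
o1: d²=40 ≤ ρ²=45; F_rep = 28·(6,2)/40² = (0.1050,0.0350)
F = F_att + ΣF_rep = (4.1050,-0.9650)
p' = p + 1/10·F = (-5.5895,-4.0965)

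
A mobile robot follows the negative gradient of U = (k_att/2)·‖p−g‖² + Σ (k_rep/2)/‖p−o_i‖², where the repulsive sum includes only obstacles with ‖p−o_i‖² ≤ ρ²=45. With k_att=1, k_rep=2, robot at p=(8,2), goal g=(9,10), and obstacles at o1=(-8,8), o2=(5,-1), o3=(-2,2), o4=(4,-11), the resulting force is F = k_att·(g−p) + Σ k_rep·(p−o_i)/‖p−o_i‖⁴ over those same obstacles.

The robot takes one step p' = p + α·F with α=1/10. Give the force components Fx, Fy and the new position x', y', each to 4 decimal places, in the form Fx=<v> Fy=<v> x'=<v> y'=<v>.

Fx=1.0185 Fy=8.0185 x'=8.1019 y'=2.8019

F_att = 1·(g−p) = 1·(1,8) = (1.0000,8.0000)
o1: d²=292 > ρ²=45 → inactive
o2: d²=18 ≤ ρ²=45; F_rep = 2·(3,3)/18² = (0.0185,0.0185)
o3: d²=100 > ρ²=45 → inactive
o4: d²=185 > ρ²=45 → inactive
F = F_att + ΣF_rep = (1.0185,8.0185)
p' = p + 1/10·F = (8.1019,2.8019)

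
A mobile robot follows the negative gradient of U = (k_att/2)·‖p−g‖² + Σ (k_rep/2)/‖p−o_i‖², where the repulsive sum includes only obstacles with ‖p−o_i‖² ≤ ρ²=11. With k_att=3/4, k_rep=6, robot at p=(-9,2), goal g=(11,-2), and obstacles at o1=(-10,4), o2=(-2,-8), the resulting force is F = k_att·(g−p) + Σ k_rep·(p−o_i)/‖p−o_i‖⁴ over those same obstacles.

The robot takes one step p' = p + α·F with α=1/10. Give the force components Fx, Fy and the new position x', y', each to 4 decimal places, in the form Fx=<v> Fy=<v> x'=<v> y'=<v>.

Fx=15.2400 Fy=-3.4800 x'=-7.4760 y'=1.6520

F_att = 3/4·(g−p) = 3/4·(20,-4) = (15.0000,-3.0000)
o1: d²=5 ≤ ρ²=11; F_rep = 6·(1,-2)/5² = (0.2400,-0.4800)
o2: d²=149 > ρ²=11 → inactive
F = F_att + ΣF_rep = (15.2400,-3.4800)
p' = p + 1/10·F = (-7.4760,1.6520)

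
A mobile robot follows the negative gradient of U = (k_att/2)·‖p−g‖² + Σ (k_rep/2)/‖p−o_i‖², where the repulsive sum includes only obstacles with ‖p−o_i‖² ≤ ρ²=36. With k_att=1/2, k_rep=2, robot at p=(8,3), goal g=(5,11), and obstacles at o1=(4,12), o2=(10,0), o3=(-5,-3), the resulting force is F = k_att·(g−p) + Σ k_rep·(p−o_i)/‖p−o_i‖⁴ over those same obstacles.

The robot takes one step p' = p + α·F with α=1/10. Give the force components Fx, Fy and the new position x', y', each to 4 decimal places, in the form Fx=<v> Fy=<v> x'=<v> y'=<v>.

Fx=-1.5237 Fy=4.0355 x'=7.8476 y'=3.4036

F_att = 1/2·(g−p) = 1/2·(-3,8) = (-1.5000,4.0000)
o1: d²=97 > ρ²=36 → inactive
o2: d²=13 ≤ ρ²=36; F_rep = 2·(-2,3)/13² = (-0.0237,0.0355)
o3: d²=205 > ρ²=36 → inactive
F = F_att + ΣF_rep = (-1.5237,4.0355)
p' = p + 1/10·F = (7.8476,3.4036)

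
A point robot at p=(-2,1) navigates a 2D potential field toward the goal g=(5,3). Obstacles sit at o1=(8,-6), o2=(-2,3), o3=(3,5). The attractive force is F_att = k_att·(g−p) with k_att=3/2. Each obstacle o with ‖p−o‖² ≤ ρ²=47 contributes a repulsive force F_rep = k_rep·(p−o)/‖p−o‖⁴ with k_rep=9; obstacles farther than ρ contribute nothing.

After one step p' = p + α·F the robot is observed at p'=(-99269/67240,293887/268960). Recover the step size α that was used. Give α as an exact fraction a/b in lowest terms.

F_att = 3/2·(g−p) = 3/2·(7,2) = (10.5000,3.0000)
o1: d²=149 > ρ²=47 → inactive
o2: d²=4 ≤ ρ²=47; F_rep = 9·(0,-2)/4² = (0.0000,-1.1250)
o3: d²=41 ≤ ρ²=47; F_rep = 9·(-5,-4)/41² = (-0.0268,-0.0214)
F = F_att + ΣF_rep = (10.4732,1.8536)
Δp = p'−p = (0.5237,0.0927); α = Δx/Fx = (35211/67240) / (35211/3362) = 1/20
check: Δy/Fy = (24927/268960) / (24927/13448) = 1/20 ✓

α = 1/20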